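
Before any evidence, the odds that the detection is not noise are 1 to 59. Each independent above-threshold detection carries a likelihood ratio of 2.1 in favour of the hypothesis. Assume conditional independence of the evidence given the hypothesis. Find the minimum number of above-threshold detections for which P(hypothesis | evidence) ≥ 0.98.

Prior odds = 1/59.
Likelihood ratio per above-threshold detection = 2.1.
Target odds: 0.98 ÷ 0.02 = 49.
Require 2.1ⁿ ≥ 49 ÷ (1/59) = 2891.
2.1¹⁰ ≈1667.99 falls short of 2891 but 2.1¹¹ ≈3502.78 reaches it, so n = 11.

11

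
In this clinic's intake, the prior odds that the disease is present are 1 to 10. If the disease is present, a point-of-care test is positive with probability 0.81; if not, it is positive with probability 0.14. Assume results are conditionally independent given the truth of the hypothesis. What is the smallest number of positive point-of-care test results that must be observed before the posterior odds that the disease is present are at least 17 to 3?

Prior odds = 0.1.
Likelihood ratio of a positive = 0.81/0.14 = 81/14.
Target odds = 17/3.
Need 0.1 × (81/14)ⁿ ≥ 17/3, i.e. (81/14)ⁿ ≥ 170/3.
(81/14)² = 6561/196 falls short of 170/3 but (81/14)³ = 531441/2744 reaches it, so n = 3.

3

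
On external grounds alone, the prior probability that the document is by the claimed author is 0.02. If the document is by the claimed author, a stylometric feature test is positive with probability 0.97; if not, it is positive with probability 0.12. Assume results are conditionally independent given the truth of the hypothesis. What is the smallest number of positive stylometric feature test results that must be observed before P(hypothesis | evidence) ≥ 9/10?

3

Prior odds: 0.02 ÷ 0.98 = 1/49.
Likelihood ratio of a positive = 0.97/0.12 = 97/12.
Target odds: 0.9 ÷ 0.1 = 9.
Require (97/12)ⁿ ≥ 9 ÷ (1/49) = 441.
(97/12)² = 9409/144 falls short of 441 but (97/12)³ = 912673/1728 reaches it, so n = 3.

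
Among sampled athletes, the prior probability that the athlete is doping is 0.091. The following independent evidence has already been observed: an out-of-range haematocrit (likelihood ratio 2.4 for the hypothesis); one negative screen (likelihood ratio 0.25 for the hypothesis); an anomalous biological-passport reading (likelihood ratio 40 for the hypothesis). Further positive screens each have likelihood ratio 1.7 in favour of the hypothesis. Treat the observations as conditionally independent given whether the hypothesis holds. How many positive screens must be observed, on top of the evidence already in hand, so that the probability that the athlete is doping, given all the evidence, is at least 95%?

4

Prior odds = 0.091/0.909 = 91/909.
Combined Bayes factor of the evidence already in hand = 2.4 × 0.25 × 40 = 24.
Odds after that evidence = (91/909) × 24 = 728/303.
Target odds = 0.95/0.05 = 19.
Need 1.7ⁿ ≥ 19 ÷ (728/303) = 5757/728.
1.7³ = 4.913 falls short of 5757/728 but 1.7⁴ = 8.3521 reaches it, so n = 4.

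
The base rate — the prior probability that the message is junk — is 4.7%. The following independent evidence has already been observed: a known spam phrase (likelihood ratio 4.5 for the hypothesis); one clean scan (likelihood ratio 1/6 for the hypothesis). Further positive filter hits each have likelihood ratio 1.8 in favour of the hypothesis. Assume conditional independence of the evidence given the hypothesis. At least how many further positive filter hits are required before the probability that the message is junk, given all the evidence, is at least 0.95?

11

Prior odds = 0.047/0.953 = 47/953.
Combined Bayes factor of the evidence already in hand = 4.5 × (1/6) = 0.75.
Odds after that evidence = (47/953) × 0.75 = 141/3812.
Target odds = 0.95/0.05 = 19.
Need 1.8ⁿ ≥ 19 ÷ (141/3812) = 72428/141.
1.8¹⁰ ≈357.047 falls short of 72428/141 but 1.8¹¹ ≈642.684 reaches it, so n = 11.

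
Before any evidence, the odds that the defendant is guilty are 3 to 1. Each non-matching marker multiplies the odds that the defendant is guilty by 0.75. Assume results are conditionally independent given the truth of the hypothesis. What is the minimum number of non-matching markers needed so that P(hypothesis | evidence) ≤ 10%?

12

Prior odds = 3.
Likelihood ratio per non-matching marker = 0.75.
Target posterior odds = 0.1/0.9 = 1/9.
Require 0.75ⁿ ≤ 1/9 ÷ 3 = 1/27.
0.75¹¹ = 177147/4194304 is still above 1/27 but 0.75¹² = 531441/16777216 is at or below it, so n = 12.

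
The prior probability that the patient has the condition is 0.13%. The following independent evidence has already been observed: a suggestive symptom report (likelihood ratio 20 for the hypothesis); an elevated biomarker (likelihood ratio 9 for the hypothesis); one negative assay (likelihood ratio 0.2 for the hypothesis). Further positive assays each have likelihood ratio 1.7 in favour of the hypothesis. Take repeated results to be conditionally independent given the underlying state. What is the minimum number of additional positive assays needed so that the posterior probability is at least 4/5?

9

Prior odds = 0.0013/0.9987 = 13/9987.
Combined Bayes factor of the evidence already in hand = 20 × 9 × 0.2 = 36.
Odds after that evidence = (13/9987) × 36 = 156/3329.
Target odds = 0.8/0.2 = 4.
Need 1.7ⁿ ≥ 4 ÷ (156/3329) = 3329/39.
1.7⁸ ≈69.7576 falls short of 3329/39 but 1.7⁹ ≈118.588 reaches it, so n = 9.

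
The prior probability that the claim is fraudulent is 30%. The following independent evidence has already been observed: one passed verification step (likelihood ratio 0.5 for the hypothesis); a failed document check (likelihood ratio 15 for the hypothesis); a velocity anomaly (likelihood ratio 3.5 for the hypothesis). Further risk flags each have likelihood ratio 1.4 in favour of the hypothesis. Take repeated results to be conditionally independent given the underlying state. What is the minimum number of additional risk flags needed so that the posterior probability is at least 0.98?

Prior odds = 0.3/0.7 = 3/7.
Combined Bayes factor of the evidence already in hand = 0.5 × 15 × 3.5 = 26.25.
Odds after that evidence = (3/7) × 26.25 = 11.25.
Target odds = 0.98/0.02 = 49.
Need 1.4ⁿ ≥ 49 ÷ 11.25 = 196/45.
1.4⁴ = 3.8416 falls short of 196/45 but 1.4⁵ = 5.37824 reaches it, so n = 5.

5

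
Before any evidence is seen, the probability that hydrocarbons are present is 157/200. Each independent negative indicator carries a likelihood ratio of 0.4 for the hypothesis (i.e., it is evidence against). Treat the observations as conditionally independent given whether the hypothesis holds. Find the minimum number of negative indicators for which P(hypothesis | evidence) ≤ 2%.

6

Prior odds = 0.785/0.215 = 157/43.
Likelihood ratio per negative indicator = 0.4.
Target odds: 0.02 ÷ 0.98 = 1/49.
Need (157/43) × 0.4ⁿ ≤ 1/49, i.e. 0.4ⁿ ≤ 43/7693.
0.4⁵ = 0.01024 is still above 43/7693 but 0.4⁶ = 64/15625 is at or below it, so n = 6.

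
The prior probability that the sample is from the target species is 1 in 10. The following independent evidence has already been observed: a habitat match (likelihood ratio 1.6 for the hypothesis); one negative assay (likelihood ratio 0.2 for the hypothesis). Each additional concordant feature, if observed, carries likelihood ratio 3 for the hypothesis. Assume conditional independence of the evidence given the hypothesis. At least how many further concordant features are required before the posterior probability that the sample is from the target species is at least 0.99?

8

Prior odds = 0.1/0.9 = 1/9.
Combined Bayes factor of the evidence already in hand = 1.6 × 0.2 = 0.32.
Odds after that evidence = (1/9) × 0.32 = 8/225.
Target odds = 0.99/0.01 = 99.
Need 3ⁿ ≥ 99 ÷ (8/225) = 2784.375.
3⁷ = 2187 falls short of 2784.375 but 3⁸ = 6561 reaches it, so n = 8.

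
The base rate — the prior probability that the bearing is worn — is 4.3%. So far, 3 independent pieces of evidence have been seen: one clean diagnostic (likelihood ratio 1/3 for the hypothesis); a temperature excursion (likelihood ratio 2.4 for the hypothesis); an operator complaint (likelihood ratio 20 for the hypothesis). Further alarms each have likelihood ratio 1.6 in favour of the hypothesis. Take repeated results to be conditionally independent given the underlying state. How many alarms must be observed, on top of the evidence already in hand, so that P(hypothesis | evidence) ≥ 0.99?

Prior odds = 0.043/0.957 = 43/957.
Combined Bayes factor of the evidence already in hand = (1/3) × 2.4 × 20 = 16.
Odds after that evidence = (43/957) × 16 = 688/957.
Target odds = 0.99/0.01 = 99.
Need 1.6ⁿ ≥ 99 ÷ (688/957) = 94743/688.
1.6¹⁰ ≈109.951 falls short of 94743/688 but 1.6¹¹ ≈175.922 reaches it, so n = 11.

11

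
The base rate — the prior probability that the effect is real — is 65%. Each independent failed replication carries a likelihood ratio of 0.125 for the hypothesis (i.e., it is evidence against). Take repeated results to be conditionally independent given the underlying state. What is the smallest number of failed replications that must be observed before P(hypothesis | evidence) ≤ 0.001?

4

Prior odds: 0.65 ÷ 0.35 = 13/7.
Likelihood ratio per failed replication = 0.125.
Target odds: 0.001 ÷ 0.999 = 1/999.
Require 0.125ⁿ ≤ 1/999 ÷ (13/7) = 7/12987.
0.125³ = 0.001953125 is still above 7/12987 but 0.125⁴ = 1/4096 is at or below it, so n = 4.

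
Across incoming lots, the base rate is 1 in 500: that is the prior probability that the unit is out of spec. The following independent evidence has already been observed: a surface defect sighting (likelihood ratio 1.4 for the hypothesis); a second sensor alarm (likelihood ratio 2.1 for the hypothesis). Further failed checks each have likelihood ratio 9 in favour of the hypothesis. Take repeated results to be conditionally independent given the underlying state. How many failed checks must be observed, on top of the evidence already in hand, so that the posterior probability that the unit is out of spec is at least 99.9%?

6

Prior odds = 0.002/0.998 = 1/499.
Combined Bayes factor of the evidence already in hand = 1.4 × 2.1 = 2.94.
Odds after that evidence = (1/499) × 2.94 = 147/24950.
Target odds = 0.999/0.001 = 999.
Need 9ⁿ ≥ 999 ÷ (147/24950) = 8308350/49.
9⁵ = 59049 falls short of 8308350/49 but 9⁶ = 531441 reaches it, so n = 6.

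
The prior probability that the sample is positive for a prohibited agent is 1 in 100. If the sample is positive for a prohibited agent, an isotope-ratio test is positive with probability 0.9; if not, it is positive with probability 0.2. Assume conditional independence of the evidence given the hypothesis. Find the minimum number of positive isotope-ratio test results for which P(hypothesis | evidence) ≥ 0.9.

5

Prior odds: 0.01 ÷ 0.99 = 1/99.
Likelihood ratio of a positive = 0.9/0.2 = 4.5.
Target odds: 0.9 ÷ 0.1 = 9.
Need (1/99) × 4.5ⁿ ≥ 9, i.e. 4.5ⁿ ≥ 891.
4.5⁴ = 410.0625 falls short of 891 but 4.5⁵ = 1845.28125 reaches it, so n = 5.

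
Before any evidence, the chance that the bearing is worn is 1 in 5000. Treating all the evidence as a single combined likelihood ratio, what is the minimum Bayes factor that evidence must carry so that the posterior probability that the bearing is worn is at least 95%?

94981

Prior odds = 0.0002/0.9998 = 1/4999.
Target odds = 0.95/0.05 = 19.
Required Bayes factor = 19 ÷ (1/4999) = 94981.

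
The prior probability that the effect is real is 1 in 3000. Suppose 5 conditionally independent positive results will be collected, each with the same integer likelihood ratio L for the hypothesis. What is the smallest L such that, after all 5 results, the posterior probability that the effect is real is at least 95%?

Prior odds = (1/3000)/(2999/3000) = 1/2999.
Target odds = 0.95/0.05 = 19.
Need L⁵ ≥ 19 ÷ (1/2999) = 56981.
8⁵ = 32768 < 56981 ≤ 59049 = 9⁵, so L = 9.

9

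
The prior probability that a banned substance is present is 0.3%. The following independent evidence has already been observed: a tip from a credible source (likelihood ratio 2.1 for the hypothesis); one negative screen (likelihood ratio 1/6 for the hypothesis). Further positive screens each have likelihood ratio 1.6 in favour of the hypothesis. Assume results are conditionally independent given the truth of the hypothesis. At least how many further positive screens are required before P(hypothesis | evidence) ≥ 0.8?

Prior odds = 0.003/0.997 = 3/997.
Combined Bayes factor of the evidence already in hand = 2.1 × (1/6) = 0.35.
Odds after that evidence = (3/997) × 0.35 = 21/19940.
Target odds = 0.8/0.2 = 4.
Need 1.6ⁿ ≥ 4 ÷ (21/19940) = 79760/21.
1.6¹⁷ ≈2951.48 falls short of 79760/21 but 1.6¹⁸ ≈4722.37 reaches it, so n = 18.

18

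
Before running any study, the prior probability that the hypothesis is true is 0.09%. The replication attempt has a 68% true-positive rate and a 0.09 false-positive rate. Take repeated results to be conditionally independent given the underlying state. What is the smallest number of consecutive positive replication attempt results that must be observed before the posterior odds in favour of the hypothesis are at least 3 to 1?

5

Prior odds: 0.0009 ÷ 0.9991 = 9/9991.
Likelihood ratio of a positive result = 0.68/0.09 = 68/9.
Target odds = 3.
Require (68/9)ⁿ ≥ 3 ÷ (9/9991) = 9991/3.
(68/9)⁴ = 21381376/6561 falls short of 9991/3 but (68/9)⁵ ≈24622.5 reaches it, so n = 5.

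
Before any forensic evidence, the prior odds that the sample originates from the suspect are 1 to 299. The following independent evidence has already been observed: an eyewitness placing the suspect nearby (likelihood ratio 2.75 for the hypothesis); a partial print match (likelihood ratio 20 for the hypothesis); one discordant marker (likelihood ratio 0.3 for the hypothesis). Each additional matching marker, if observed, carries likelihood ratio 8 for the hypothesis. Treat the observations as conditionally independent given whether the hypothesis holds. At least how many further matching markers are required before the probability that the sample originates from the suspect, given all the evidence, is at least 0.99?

4

Prior odds = 1/299.
Combined Bayes factor of the evidence already in hand = 2.75 × 20 × 0.3 = 16.5.
Odds after that evidence = (1/299) × 16.5 = 33/598.
Target odds = 0.99/0.01 = 99.
Need 8ⁿ ≥ 99 ÷ (33/598) = 1794.
8³ = 512 falls short of 1794 but 8⁴ = 4096 reaches it, so n = 4.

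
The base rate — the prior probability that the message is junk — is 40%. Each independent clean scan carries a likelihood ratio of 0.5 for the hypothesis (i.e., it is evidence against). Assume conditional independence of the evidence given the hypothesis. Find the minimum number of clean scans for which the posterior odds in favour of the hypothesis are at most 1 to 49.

6

Prior odds: 0.4 ÷ 0.6 = 2/3.
Likelihood ratio per clean scan = 0.5.
Target odds = 1/49.
Require 0.5ⁿ ≤ 1/49 ÷ (2/3) = 3/98.
0.5⁵ = 0.03125 is still above 3/98 but 0.5⁶ = 0.015625 is at or below it, so n = 6.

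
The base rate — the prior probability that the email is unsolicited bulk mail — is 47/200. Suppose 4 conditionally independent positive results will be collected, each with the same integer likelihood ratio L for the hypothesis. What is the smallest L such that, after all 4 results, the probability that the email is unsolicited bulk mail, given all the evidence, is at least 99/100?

5

Prior odds = 0.235/0.765 = 47/153.
Target odds = 0.99/0.01 = 99.
Need L⁴ ≥ 99 ÷ (47/153) = 15147/47.
4⁴ = 256 < 15147/47 ≤ 625 = 5⁴, so L = 5.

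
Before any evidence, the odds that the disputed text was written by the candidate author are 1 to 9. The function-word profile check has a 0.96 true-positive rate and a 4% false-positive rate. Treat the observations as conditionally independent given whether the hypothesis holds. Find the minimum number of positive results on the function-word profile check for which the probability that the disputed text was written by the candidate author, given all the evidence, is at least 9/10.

2

Prior odds = 1/9.
Likelihood ratio of a positive result = 0.96/0.04 = 24.
Target posterior odds = 0.9/0.1 = 9.
Need (1/9) × 24ⁿ ≥ 9, i.e. 24ⁿ ≥ 81.
24¹ = 24 falls short of 81 but 24² = 576 reaches it, so n = 2.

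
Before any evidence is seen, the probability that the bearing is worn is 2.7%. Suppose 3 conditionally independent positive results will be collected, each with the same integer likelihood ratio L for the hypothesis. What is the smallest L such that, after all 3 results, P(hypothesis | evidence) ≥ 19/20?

9

Prior odds = 0.027/0.973 = 27/973.
Target odds = 0.95/0.05 = 19.
Need L³ ≥ 19 ÷ (27/973) = 18487/27.
8³ = 512 < 18487/27 ≤ 729 = 9³, so L = 9.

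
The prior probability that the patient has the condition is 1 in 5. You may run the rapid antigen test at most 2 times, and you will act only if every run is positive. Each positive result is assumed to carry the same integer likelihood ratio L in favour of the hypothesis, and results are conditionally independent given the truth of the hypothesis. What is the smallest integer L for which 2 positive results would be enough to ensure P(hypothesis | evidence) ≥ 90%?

6

Prior odds = 0.2/0.8 = 0.25.
Target odds = 0.9/0.1 = 9.
Need L² ≥ 9 ÷ 0.25 = 36.
5² = 25 < 36 ≤ 36 = 6², so L = 6.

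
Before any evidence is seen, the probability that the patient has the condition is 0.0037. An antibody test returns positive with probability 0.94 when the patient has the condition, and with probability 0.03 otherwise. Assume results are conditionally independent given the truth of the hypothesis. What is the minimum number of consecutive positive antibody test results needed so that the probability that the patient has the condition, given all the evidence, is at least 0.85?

Prior odds = 0.0037/0.9963 = 37/9963.
Likelihood ratio of a positive result = 0.94/0.03 = 94/3.
Target odds: 0.85 ÷ 0.15 = 17/3.
Require (94/3)ⁿ ≥ 17/3 ÷ (37/9963) = 56457/37.
(94/3)² = 8836/9 falls short of 56457/37 but (94/3)³ = 830584/27 reaches it, so n = 3.

3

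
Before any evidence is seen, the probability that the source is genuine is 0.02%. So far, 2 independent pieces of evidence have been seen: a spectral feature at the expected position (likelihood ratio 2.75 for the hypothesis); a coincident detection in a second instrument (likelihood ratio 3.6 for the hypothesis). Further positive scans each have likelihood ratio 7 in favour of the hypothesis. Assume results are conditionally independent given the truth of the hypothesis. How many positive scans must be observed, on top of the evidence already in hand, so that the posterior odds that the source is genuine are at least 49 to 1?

6

Prior odds = 0.0002/0.9998 = 1/4999.
Combined Bayes factor of the evidence already in hand = 2.75 × 3.6 = 9.9.
Odds after that evidence = (1/4999) × 9.9 = 99/49990.
Target odds = 49.
Need 7ⁿ ≥ 49 ÷ (99/49990) = 2449510/99.
7⁵ = 16807 falls short of 2449510/99 but 7⁶ = 117649 reaches it, so n = 6.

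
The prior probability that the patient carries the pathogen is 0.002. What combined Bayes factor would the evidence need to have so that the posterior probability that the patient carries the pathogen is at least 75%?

1497

Prior odds = 0.002/0.998 = 1/499.
Target odds = 0.75/0.25 = 3.
Required Bayes factor = 3 ÷ (1/499) = 1497.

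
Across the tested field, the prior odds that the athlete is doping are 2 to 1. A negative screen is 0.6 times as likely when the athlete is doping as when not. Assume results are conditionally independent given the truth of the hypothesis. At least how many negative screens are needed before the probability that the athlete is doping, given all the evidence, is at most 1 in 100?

11

Prior odds = 2.
Likelihood ratio per negative screen = 0.6.
Target odds: 0.01 ÷ 0.99 = 1/99.
Require 0.6ⁿ ≤ 1/99 ÷ 2 = 1/198.
0.6¹⁰ = 59049/9765625 is still above 1/198 but 0.6¹¹ = 177147/48828125 is at or below it, so n = 11.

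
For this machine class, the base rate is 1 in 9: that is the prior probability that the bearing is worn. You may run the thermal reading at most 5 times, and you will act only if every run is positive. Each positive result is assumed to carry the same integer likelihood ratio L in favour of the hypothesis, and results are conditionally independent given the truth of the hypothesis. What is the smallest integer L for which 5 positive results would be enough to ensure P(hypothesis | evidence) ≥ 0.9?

3

Prior odds = (1/9)/(8/9) = 0.125.
Target odds = 0.9/0.1 = 9.
Need L⁵ ≥ 9 ÷ 0.125 = 72.
2⁵ = 32 < 72 ≤ 243 = 3⁵, so L = 3.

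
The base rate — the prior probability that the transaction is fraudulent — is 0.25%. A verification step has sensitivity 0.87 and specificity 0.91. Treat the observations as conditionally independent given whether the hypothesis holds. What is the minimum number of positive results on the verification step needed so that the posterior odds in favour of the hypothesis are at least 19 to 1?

Prior odds: 0.0025 ÷ 0.9975 = 1/399.
False-positive rate = 1 − 0.91 = 0.09; likelihood ratio of a positive = 0.87/0.09 = 29/3.
Target odds = 19.
Require (29/3)ⁿ ≥ 19 ÷ (1/399) = 7581.
(29/3)³ = 24389/27 falls short of 7581 but (29/3)⁴ = 707281/81 reaches it, so n = 4.

4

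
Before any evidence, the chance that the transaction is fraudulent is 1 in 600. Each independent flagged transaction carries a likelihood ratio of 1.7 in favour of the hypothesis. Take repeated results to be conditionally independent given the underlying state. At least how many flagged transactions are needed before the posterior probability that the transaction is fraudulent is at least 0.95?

18

Prior odds: (1/600) ÷ (599/600) = 1/599.
Likelihood ratio per flagged transaction = 1.7.
Target posterior odds = 0.95/0.05 = 19.
Need (1/599) × 1.7ⁿ ≥ 19, i.e. 1.7ⁿ ≥ 11381.
1.7¹⁷ ≈8272.4 falls short of 11381 but 1.7¹⁸ ≈14063.1 reaches it, so n = 18.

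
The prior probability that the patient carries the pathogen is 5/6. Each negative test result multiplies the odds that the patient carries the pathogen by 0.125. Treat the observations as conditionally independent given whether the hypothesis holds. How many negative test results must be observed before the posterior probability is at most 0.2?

Prior odds = (5/6)/(1/6) = 5.
Likelihood ratio per negative test result = 0.125.
Target odds: 0.2 ÷ 0.8 = 0.25.
Need 5 × 0.125ⁿ ≤ 0.25, i.e. 0.125ⁿ ≤ 0.05.
0.125¹ = 0.125 is still above 0.05 but 0.125² = 0.015625 is at or below it, so n = 2.

2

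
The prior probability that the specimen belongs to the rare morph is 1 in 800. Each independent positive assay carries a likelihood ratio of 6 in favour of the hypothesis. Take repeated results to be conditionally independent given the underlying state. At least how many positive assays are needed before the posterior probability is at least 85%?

Prior odds = 0.00125/0.99875 = 1/799.
Likelihood ratio per positive assay = 6.
Target odds: 0.85 ÷ 0.15 = 17/3.
Need (1/799) × 6ⁿ ≥ 17/3, i.e. 6ⁿ ≥ 13583/3.
6⁴ = 1296 falls short of 13583/3 but 6⁵ = 7776 reaches it, so n = 5.

5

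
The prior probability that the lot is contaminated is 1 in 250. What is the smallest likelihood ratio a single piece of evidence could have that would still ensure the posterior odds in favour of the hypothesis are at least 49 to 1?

12201

Prior odds = 0.004/0.996 = 1/249.
Target odds = 49.
Required Bayes factor = 49 ÷ (1/249) = 12201.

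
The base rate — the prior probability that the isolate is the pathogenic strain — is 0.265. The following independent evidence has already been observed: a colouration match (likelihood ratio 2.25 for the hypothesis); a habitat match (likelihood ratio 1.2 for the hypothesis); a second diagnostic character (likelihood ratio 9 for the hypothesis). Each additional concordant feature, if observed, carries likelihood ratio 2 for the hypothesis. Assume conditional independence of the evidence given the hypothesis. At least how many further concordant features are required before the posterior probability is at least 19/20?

Prior odds = 0.265/0.735 = 53/147.
Combined Bayes factor of the evidence already in hand = 2.25 × 1.2 × 9 = 24.3.
Odds after that evidence = (53/147) × 24.3 = 4293/490.
Target odds = 0.95/0.05 = 19.
Need 2ⁿ ≥ 19 ÷ (4293/490) = 9310/4293.
2¹ = 2 falls short of 9310/4293 but 2² = 4 reaches it, so n = 2.

2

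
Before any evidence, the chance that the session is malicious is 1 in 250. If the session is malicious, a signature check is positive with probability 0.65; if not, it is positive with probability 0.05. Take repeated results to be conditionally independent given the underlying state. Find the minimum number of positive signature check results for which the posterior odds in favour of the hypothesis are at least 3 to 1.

Prior odds: 0.004 ÷ 0.996 = 1/249.
Likelihood ratio of a positive = 0.65/0.05 = 13.
Target odds = 3.
Need (1/249) × 13ⁿ ≥ 3, i.e. 13ⁿ ≥ 747.
13² = 169 falls short of 747 but 13³ = 2197 reaches it, so n = 3.

3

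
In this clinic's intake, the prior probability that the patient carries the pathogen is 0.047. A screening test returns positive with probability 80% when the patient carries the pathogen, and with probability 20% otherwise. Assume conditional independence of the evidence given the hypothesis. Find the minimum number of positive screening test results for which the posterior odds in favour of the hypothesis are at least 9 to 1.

4

Prior odds = 0.047/0.953 = 47/953.
Likelihood ratio of a positive result = 0.8/0.2 = 4.
Target odds = 9.
Need (47/953) × 4ⁿ ≥ 9, i.e. 4ⁿ ≥ 8577/47.
4³ = 64 falls short of 8577/47 but 4⁴ = 256 reaches it, so n = 4.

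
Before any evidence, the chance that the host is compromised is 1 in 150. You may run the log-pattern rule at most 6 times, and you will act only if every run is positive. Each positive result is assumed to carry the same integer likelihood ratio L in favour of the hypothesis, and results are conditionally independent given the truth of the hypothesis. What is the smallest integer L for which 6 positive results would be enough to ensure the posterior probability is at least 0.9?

Prior odds = (1/150)/(149/150) = 1/149.
Target odds = 0.9/0.1 = 9.
Need L⁶ ≥ 9 ÷ (1/149) = 1341.
3⁶ = 729 < 1341 ≤ 4096 = 4⁶, so L = 4.

4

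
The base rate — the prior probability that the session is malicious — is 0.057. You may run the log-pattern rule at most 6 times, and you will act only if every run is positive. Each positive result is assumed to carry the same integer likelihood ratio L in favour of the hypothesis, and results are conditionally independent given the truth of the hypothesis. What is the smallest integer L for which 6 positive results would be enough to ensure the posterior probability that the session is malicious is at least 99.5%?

4

Prior odds = 0.057/0.943 = 57/943.
Target odds = 0.995/0.005 = 199.
Need L⁶ ≥ 199 ÷ (57/943) = 187657/57.
3⁶ = 729 < 187657/57 ≤ 4096 = 4⁶, so L = 4.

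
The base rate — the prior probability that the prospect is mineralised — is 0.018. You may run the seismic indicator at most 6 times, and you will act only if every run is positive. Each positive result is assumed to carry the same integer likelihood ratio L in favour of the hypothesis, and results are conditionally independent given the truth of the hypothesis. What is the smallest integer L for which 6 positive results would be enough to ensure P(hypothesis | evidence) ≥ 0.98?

4

Prior odds = 0.018/0.982 = 9/491.
Target odds = 0.98/0.02 = 49.
Need L⁶ ≥ 49 ÷ (9/491) = 24059/9.
3⁶ = 729 < 24059/9 ≤ 4096 = 4⁶, so L = 4.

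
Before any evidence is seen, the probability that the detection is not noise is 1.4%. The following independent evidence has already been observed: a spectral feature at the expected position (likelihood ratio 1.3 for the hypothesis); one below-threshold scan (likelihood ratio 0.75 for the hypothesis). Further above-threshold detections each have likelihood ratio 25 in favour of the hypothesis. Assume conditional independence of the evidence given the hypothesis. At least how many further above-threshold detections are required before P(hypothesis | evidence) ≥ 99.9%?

4

Prior odds = 0.014/0.986 = 7/493.
Combined Bayes factor of the evidence already in hand = 1.3 × 0.75 = 0.975.
Odds after that evidence = (7/493) × 0.975 = 273/19720.
Target odds = 0.999/0.001 = 999.
Need 25ⁿ ≥ 999 ÷ (273/19720) = 6566760/91.
25³ = 15625 falls short of 6566760/91 but 25⁴ = 390625 reaches it, so n = 4.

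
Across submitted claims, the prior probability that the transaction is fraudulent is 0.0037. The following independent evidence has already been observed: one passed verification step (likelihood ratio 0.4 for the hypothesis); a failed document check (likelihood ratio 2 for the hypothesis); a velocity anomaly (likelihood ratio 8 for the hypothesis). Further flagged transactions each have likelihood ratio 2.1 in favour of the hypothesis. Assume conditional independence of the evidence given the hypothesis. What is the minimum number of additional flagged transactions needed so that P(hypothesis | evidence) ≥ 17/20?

8

Prior odds = 0.0037/0.9963 = 37/9963.
Combined Bayes factor of the evidence already in hand = 0.4 × 2 × 8 = 6.4.
Odds after that evidence = (37/9963) × 6.4 = 1184/49815.
Target odds = 0.85/0.15 = 17/3.
Need 2.1ⁿ ≥ 17/3 ÷ (1184/49815) = 282285/1184.
2.1⁷ ≈180.109 falls short of 282285/1184 but 2.1⁸ ≈378.229 reaches it, so n = 8.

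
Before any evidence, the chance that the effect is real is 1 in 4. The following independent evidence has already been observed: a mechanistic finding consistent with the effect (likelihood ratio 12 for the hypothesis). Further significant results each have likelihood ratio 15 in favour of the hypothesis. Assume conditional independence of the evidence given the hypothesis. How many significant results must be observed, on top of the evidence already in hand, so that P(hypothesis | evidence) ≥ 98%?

Prior odds = 0.25/0.75 = 1/3.
Bayes factor of the evidence already in hand = 12.
Odds after that evidence = (1/3) × 12 = 4.
Target odds = 0.98/0.02 = 49.
Need 15ⁿ ≥ 49 ÷ 4 = 12.25.
15¹ = 15, which meets the required 12.25; so n = 1.

1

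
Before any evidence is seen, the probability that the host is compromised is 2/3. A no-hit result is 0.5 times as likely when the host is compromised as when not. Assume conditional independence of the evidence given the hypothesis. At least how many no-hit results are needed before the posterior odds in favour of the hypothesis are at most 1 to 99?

Prior odds: (2/3) ÷ (1/3) = 2.
Likelihood ratio per no-hit result = 0.5.
Target odds = 1/99.
Need 2 × 0.5ⁿ ≤ 1/99, i.e. 0.5ⁿ ≤ 1/198.
0.5⁷ = 0.0078125 is still above 1/198 but 0.5⁸ = 0.00390625 is at or below it, so n = 8.

8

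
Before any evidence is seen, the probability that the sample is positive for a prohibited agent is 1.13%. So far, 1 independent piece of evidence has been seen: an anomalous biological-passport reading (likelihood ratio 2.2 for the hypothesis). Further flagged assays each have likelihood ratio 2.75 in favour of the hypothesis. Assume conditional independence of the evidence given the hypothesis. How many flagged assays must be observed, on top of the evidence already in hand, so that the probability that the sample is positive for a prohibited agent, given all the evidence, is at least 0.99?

9

Prior odds = 0.0113/0.9887 = 113/9887.
Bayes factor of the evidence already in hand = 2.2.
Odds after that evidence = (113/9887) × 2.2 = 1243/49435.
Target odds = 0.99/0.01 = 99.
Need 2.75ⁿ ≥ 99 ÷ (1243/49435) = 444915/113.
2.75⁸ = 214358881/65536 falls short of 444915/113 but 2.75⁹ ≈8994.86 reaches it, so n = 9.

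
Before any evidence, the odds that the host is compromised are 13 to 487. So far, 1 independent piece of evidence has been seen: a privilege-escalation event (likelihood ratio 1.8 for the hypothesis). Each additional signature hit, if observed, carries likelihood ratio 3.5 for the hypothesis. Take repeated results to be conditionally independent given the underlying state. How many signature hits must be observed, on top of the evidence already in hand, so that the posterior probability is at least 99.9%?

8

Prior odds = 13/487.
Bayes factor of the evidence already in hand = 1.8.
Odds after that evidence = (13/487) × 1.8 = 117/2435.
Target odds = 0.999/0.001 = 999.
Need 3.5ⁿ ≥ 999 ÷ (117/2435) = 270285/13.
3.5⁷ = 823543/128 falls short of 270285/13 but 3.5⁸ = 5764801/256 reaches it, so n = 8.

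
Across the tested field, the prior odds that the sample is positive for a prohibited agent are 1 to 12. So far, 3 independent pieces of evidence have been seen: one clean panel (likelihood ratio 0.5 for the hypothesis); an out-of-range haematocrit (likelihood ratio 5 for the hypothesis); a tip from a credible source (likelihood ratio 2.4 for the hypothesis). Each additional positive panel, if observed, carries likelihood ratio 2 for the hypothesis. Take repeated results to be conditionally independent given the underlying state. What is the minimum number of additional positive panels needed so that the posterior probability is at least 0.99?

8

Prior odds = 1/12.
Combined Bayes factor of the evidence already in hand = 0.5 × 5 × 2.4 = 6.
Odds after that evidence = (1/12) × 6 = 0.5.
Target odds = 0.99/0.01 = 99.
Need 2ⁿ ≥ 99 ÷ 0.5 = 198.
2⁷ = 128 falls short of 198 but 2⁸ = 256 reaches it, so n = 8.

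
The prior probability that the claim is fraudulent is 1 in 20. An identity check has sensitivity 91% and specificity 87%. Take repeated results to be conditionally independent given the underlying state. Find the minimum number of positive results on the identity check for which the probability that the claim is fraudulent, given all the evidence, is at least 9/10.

Prior odds: 0.05 ÷ 0.95 = 1/19.
False-positive rate = 1 − 0.87 = 0.13; likelihood ratio of a positive = 0.91/0.13 = 7.
Target odds: 0.9 ÷ 0.1 = 9.
Need (1/19) × 7ⁿ ≥ 9, i.e. 7ⁿ ≥ 171.
7² = 49 falls short of 171 but 7³ = 343 reaches it, so n = 3.

3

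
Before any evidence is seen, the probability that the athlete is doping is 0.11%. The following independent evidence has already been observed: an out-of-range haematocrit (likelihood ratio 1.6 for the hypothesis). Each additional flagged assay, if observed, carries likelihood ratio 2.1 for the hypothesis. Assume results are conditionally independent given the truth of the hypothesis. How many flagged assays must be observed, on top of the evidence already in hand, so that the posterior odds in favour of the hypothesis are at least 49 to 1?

Prior odds = 0.0011/0.9989 = 11/9989.
Bayes factor of the evidence already in hand = 1.6.
Odds after that evidence = (11/9989) × 1.6 = 88/49945.
Target odds = 49.
Need 2.1ⁿ ≥ 49 ÷ (88/49945) = 2447305/88.
2.1¹³ ≈15447.2 falls short of 2447305/88 but 2.1¹⁴ ≈32439.2 reaches it, so n = 14.

14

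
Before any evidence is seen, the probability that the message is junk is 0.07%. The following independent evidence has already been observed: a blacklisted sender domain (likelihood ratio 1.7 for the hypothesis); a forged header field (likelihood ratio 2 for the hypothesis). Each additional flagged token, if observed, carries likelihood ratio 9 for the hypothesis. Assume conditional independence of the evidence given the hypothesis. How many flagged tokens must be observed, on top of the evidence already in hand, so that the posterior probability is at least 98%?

5

Prior odds = 0.0007/0.9993 = 7/9993.
Combined Bayes factor of the evidence already in hand = 1.7 × 2 = 3.4.
Odds after that evidence = (7/9993) × 3.4 = 119/49965.
Target odds = 0.98/0.02 = 49.
Need 9ⁿ ≥ 49 ÷ (119/49965) = 349755/17.
9⁴ = 6561 falls short of 349755/17 but 9⁵ = 59049 reaches it, so n = 5.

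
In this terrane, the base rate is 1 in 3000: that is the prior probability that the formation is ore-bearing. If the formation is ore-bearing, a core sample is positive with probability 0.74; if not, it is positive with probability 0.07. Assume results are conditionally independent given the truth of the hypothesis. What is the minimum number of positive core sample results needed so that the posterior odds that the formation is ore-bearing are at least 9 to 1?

5

Prior odds = (1/3000)/(2999/3000) = 1/2999.
Likelihood ratio of a positive = 0.74/0.07 = 74/7.
Target odds = 9.
Need (1/2999) × (74/7)ⁿ ≥ 9, i.e. (74/7)ⁿ ≥ 26991.
(74/7)⁴ = 29986576/2401 falls short of 26991 but (74/7)⁵ ≈132029 reaches it, so n = 5.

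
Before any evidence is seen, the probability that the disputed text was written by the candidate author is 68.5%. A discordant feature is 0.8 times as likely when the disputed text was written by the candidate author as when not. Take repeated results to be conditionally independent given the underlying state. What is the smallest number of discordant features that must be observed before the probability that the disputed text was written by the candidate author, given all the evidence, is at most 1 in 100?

25

Prior odds: 0.685 ÷ 0.315 = 137/63.
Likelihood ratio per discordant feature = 0.8.
Target odds: 0.01 ÷ 0.99 = 1/99.
Need (137/63) × 0.8ⁿ ≤ 1/99, i.e. 0.8ⁿ ≤ 7/1507.
0.8²⁴ ≈0.00472237 is still above 7/1507 but 0.8²⁵ ≈0.00377789 is at or below it, so n = 25.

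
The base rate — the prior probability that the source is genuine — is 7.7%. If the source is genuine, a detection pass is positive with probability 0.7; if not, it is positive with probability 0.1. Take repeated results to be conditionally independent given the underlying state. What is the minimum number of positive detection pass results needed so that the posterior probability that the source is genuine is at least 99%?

4

Prior odds: 0.077 ÷ 0.923 = 77/923.
Likelihood ratio of a positive = 0.7/0.1 = 7.
Target posterior odds = 0.99/0.01 = 99.
Need (77/923) × 7ⁿ ≥ 99, i.e. 7ⁿ ≥ 8307/7.
7³ = 343 falls short of 8307/7 but 7⁴ = 2401 reaches it, so n = 4.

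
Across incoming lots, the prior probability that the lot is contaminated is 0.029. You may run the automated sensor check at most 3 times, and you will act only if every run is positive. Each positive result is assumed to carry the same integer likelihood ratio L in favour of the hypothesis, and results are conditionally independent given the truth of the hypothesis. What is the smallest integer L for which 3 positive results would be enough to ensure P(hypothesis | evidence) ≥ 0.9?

7

Prior odds = 0.029/0.971 = 29/971.
Target odds = 0.9/0.1 = 9.
Need L³ ≥ 9 ÷ (29/971) = 8739/29.
6³ = 216 < 8739/29 ≤ 343 = 7³, so L = 7.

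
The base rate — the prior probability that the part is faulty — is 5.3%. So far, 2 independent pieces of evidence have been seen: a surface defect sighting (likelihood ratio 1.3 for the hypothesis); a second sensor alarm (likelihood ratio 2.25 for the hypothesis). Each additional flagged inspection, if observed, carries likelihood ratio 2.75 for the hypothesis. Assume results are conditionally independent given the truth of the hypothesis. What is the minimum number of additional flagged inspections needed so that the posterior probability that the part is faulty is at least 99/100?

Prior odds = 0.053/0.947 = 53/947.
Combined Bayes factor of the evidence already in hand = 1.3 × 2.25 = 2.925.
Odds after that evidence = (53/947) × 2.925 = 6201/37880.
Target odds = 0.99/0.01 = 99.
Need 2.75ⁿ ≥ 99 ÷ (6201/37880) = 416680/689.
2.75⁶ = 1771561/4096 falls short of 416680/689 but 2.75⁷ = 19487171/16384 reaches it, so n = 7.

7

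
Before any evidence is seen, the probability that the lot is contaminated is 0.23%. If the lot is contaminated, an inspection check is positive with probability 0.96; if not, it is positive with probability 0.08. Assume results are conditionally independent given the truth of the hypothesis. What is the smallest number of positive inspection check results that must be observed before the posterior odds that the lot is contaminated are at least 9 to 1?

Prior odds = 0.0023/0.9977 = 23/9977.
Likelihood ratio of a positive = 0.96/0.08 = 12.
Target odds = 9.
Need (23/9977) × 12ⁿ ≥ 9, i.e. 12ⁿ ≥ 89793/23.
12³ = 1728 falls short of 89793/23 but 12⁴ = 20736 reaches it, so n = 4.

4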